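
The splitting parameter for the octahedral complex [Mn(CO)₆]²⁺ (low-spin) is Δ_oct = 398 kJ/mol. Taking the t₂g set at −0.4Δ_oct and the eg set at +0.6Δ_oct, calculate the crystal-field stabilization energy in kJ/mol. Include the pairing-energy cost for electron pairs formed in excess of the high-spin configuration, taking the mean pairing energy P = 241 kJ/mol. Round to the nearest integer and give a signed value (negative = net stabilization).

-314

CO is neutral, so the +2 overall charge sits on Mn: oxidation state +2.
Group 7 minus oxidation state +2 gives a d⁵ configuration for Mn²⁺.
Configuration: t₂g⁵ eg⁰.
Orbital CFSE = 5(-0.4) + 0(0.6) = -2.0Δ_oct = -2.0 × 398 = -796 kJ/mol.
Pairing penalty: 2 pairs vs 0 in the high-spin reference → 2 extra × P = 482 kJ/mol.
Overall CFSE = -796 + 482 = -314 kJ/mol.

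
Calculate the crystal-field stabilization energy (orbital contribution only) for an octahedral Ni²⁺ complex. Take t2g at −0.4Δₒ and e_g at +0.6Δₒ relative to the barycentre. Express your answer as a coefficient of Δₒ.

-1.2 Δₒ

Ni sits in group 10; removing 2 electrons leaves Ni²⁺ with 10 − 2 = 8 d electrons.
For octahedral d⁸ the high- and low-spin configurations coincide.
Configuration: t2g^6 e_g^2.
CFSE = 6(-0.4Δₒ) + 2(0.6Δₒ) = -2.4Δₒ + 1.2Δₒ = -1.2Δₒ.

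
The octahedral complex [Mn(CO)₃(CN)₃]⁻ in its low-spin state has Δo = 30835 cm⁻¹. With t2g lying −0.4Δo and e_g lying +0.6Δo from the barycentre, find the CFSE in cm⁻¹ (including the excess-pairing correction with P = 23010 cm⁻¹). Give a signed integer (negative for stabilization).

Ligand charges: 3×(+0) from CO and 3×(-1) from CN⁻ sum to -3; with overall charge -1, Mn is +2.
Mn sits in group 7; removing 2 electrons leaves Mn²⁺ with 7 − 2 = 5 d electrons.
The d⁵ electrons fill as t2g^5 e_g^0.
The orbital stabilization is -2.0Δo = -2.0 × 30835 = -61670 cm⁻¹.
High-spin d⁵ would be t2g^3 e_g^2 with 0 pairs; low-spin has 2, so 2 excess pairs cost +2P = +46020 cm⁻¹.
Overall CFSE = -61670 + 46020 = -15650 cm⁻¹.

-15650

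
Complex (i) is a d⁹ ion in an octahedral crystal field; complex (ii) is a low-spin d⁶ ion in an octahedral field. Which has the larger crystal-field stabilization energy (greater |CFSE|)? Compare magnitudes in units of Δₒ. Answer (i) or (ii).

(ii)

(i): For octahedral d⁹ the high- and low-spin configurations coincide; t2g^6 e_g^3, CFSE = -0.6Δₒ.
(ii): t₂g⁶ eg⁰, CFSE = -2.4Δₒ.
So (ii) has the larger |CFSE|.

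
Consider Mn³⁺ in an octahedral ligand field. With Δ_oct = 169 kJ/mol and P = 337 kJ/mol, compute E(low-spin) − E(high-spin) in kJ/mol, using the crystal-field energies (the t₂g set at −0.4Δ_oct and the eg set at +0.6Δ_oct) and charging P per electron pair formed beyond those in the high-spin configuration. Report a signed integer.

168

Group 7 minus oxidation state +3 gives a d⁴ configuration for Mn³⁺.
In the high-spin limit (t₂g³ eg¹) the orbital term is -0.6Δ_oct = -101 kJ/mol, with no excess pairing.
For low-spin the configuration is t₂g⁴ eg⁰: orbital energy -1.6 × 169 = -270 kJ/mol, and 1 additional pair relative to high-spin adds 337 kJ/mol, giving 67 kJ/mol.
Thus E(LS) − E(HS) = 168 kJ/mol.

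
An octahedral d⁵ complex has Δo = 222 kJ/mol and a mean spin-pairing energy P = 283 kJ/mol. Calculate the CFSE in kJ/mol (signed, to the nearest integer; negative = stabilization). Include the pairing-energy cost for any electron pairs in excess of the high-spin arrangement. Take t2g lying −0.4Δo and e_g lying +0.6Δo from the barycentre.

Δo < P, so pairing is avoided: the ground state is high-spin.
Configuration: t2g^3 e_g^2.
Orbital CFSE = 0.0Δo = 0.0 × 222 = 0 kJ/mol.
High-spin has no excess pairs, so no pairing correction applies.

0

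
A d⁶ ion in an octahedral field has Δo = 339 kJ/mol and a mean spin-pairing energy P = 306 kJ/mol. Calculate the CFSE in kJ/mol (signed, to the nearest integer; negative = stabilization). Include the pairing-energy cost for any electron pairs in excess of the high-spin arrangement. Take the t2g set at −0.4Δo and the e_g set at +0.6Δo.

-202

Here Δo > P (339 > 306), so the low-spin state is favoured.
Filling d⁶ accordingly: t2g^6 e_g^0.
Orbital CFSE = -2.4Δo = -2.4 × 339 = -814 kJ/mol.
Excess pairs vs high-spin: 3 − 1 = 2; pairing cost = +612 kJ/mol.
Net CFSE = -814 + 612 = -202 kJ/mol.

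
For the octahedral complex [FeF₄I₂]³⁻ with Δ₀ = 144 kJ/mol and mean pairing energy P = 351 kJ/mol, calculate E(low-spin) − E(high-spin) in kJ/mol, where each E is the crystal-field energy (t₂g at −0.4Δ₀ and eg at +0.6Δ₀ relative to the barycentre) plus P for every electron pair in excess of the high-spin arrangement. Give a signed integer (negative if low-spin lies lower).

414

Ligand charges: 4×(-1) from F⁻ and 2×(-1) from I⁻ sum to -6; with overall charge -3, Fe is +3.
Fe³⁺: group 8, so d-count = 8 − 3 = 5.
High-spin d⁵ fills as t₂g³ eg² with CFSE 3(−0.4) + 2(+0.6) = 0.0Δ₀ = 0 kJ/mol.
Low-spin: t₂g⁵ eg⁰, orbital CFSE = -2.0Δ₀ = -288 kJ/mol; plus 2 excess pairs × P = +702 kJ/mol; total 414 kJ/mol.
The difference is 414 − (0) = 414 kJ/mol, so high-spin lies lower.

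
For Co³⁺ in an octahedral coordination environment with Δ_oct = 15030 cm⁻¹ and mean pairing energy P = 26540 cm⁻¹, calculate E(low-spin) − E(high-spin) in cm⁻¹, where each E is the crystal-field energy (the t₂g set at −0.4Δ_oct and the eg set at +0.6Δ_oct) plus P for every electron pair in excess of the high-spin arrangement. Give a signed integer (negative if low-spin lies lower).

Co sits in group 9; removing 3 electrons leaves Co³⁺ with 9 − 3 = 6 d electrons.
High-spin: t₂g⁴ eg², CFSE = -0.4Δ_oct = -6012 cm⁻¹.
Low-spin t₂g⁶ eg⁰ gives -2.4Δ_oct = -36072 cm⁻¹, but forming 2 extra pairs costs 2P = 53080 cm⁻¹, so E(LS) = -36072 + 53080 = 17008 cm⁻¹.
Thus E(LS) − E(HS) = 23020 cm⁻¹.

23020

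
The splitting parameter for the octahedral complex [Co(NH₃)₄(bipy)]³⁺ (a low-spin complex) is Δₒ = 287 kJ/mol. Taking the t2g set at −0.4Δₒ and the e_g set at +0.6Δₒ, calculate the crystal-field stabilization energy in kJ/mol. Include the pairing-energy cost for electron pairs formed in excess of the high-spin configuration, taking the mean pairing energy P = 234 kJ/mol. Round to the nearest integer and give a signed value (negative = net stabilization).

-221

Ligand charges: 4×(+0) from NH₃ and 1×(+0) from bipy sum to +0; with overall charge +3, Co is +3.
Co is in group 9, so Co³⁺ is d⁶ (9 − 3 = 6).
Electron filling gives t2g^6 e_g^0.
The orbital stabilization is -2.4Δₒ = -2.4 × 287 = -689 kJ/mol.
High-spin d⁶ would be t2g^4 e_g^2 with 1 pair; low-spin has 3, so 2 excess pairs cost +2P = +468 kJ/mol.
Combining: -689 + 468 = -221 kJ/mol.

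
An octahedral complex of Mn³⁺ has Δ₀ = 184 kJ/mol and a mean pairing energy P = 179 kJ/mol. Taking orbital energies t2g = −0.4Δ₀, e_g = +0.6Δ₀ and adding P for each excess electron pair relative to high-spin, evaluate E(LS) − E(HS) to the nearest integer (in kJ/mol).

-5

Mn sits in group 7; removing 3 electrons leaves Mn³⁺ with 7 − 3 = 4 d electrons.
In the high-spin limit (t2g^3 e_g^1) the orbital term is -0.6Δ₀ = -110 kJ/mol, with no excess pairing.
Low-spin: t2g^4 e_g^0, orbital CFSE = -1.6Δ₀ = -294 kJ/mol; plus 1 excess pair × P = +179 kJ/mol; total -115 kJ/mol.
The difference is -115 − (-110) = -5 kJ/mol, so low-spin lies lower.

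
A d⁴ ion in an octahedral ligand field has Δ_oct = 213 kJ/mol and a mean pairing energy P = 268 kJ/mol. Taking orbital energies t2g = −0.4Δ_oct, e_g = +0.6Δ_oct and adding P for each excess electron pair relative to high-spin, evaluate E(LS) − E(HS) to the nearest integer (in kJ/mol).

In the high-spin limit (t2g^3 e_g^1) the orbital term is -0.6Δ_oct = -128 kJ/mol, with no excess pairing.
Low-spin: t2g^4 e_g^0, orbital CFSE = -1.6Δ_oct = -341 kJ/mol; plus 1 excess pair × P = +268 kJ/mol; total -73 kJ/mol.
Thus E(LS) − E(HS) = 55 kJ/mol.

55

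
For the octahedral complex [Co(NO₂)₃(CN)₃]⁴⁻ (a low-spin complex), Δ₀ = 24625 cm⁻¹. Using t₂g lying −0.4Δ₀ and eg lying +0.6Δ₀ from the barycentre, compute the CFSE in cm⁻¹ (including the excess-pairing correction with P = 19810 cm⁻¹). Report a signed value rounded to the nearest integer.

-24515

Ligand charges: 3×(-1) from NO₂⁻ and 3×(-1) from CN⁻ sum to -6; with overall charge -4, Co is +2.
Co sits in group 9; removing 2 electrons leaves Co²⁺ with 9 − 2 = 7 d electrons.
Electron filling gives t₂g⁶ eg¹.
Orbital CFSE = 6(-0.4) + 1(0.6) = -1.8Δ₀ = -1.8 × 24625 = -44325 cm⁻¹.
High-spin d⁷ would be t₂g⁵ eg² with 2 pairs; low-spin has 3, so 1 excess pair costs +1P = +19810 cm⁻¹.
Combining: -44325 + 19810 = -24515 cm⁻¹.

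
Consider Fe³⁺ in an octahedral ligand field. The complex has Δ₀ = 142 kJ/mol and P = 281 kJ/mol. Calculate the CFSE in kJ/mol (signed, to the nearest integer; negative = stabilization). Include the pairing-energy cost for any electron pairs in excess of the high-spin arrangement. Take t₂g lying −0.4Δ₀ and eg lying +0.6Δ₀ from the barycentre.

0

Group 8 minus oxidation state +3 gives a d⁵ configuration for Fe³⁺.
With Δ₀ < P the complex is high-spin.
Configuration: t₂g³ eg².
Orbital CFSE = 0.0Δ₀ = 0.0 × 142 = 0 kJ/mol.
High-spin has no excess pairs, so no pairing correction applies.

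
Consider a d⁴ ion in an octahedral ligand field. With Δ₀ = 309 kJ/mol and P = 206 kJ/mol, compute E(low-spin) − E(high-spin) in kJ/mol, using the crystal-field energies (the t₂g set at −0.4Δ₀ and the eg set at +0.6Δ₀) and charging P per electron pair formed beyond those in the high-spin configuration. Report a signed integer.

High-spin d⁴ fills as t₂g³ eg¹ with CFSE 3(−0.4) + 1(+0.6) = -0.6Δ₀ = -185 kJ/mol.
For low-spin the configuration is t₂g⁴ eg⁰: orbital energy -1.6 × 309 = -494 kJ/mol, and 1 additional pair relative to high-spin adds 206 kJ/mol, giving -288 kJ/mol.
E(LS) − E(HS) = -288 − (-185) = -103 kJ/mol.

-103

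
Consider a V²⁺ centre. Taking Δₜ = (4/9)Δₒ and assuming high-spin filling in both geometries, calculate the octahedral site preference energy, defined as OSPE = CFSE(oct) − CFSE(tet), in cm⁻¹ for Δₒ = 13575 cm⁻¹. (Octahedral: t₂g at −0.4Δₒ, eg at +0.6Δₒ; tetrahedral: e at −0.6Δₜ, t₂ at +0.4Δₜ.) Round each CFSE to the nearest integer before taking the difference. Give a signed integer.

V is in group 5, so V²⁺ is d³ (5 − 2 = 3).
In an octahedral site d³ (HS) is t₂g³ eg⁰, giving CFSE(oct) = -1.2Δₒ = -16290 cm⁻¹.
Tetrahedral: e² t₂¹, CFSE = 2(−0.6) + 1(+0.4) = -0.8Δₜ = -0.8 × (4/9) × 13575 = -4827 cm⁻¹.
OSPE = -16290 − (-4827) = -11463 cm⁻¹.

-11463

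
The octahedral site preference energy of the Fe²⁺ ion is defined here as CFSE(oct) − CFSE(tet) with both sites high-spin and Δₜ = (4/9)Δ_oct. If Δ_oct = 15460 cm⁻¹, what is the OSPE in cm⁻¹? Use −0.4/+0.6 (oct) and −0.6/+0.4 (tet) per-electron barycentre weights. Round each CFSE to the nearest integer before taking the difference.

Fe sits in group 8; removing 2 electrons leaves Fe²⁺ with 8 − 2 = 6 d electrons.
Octahedral high-spin t₂g⁴ eg²: CFSE = -0.4 × 15460 = -6184 cm⁻¹.
Tetrahedral e³ t₂³ gives -0.6Δₜ = -0.6 × (4/9) × 15460 = -4123 cm⁻¹.
OSPE = -6184 − (-4123) = -2061 cm⁻¹.

-2061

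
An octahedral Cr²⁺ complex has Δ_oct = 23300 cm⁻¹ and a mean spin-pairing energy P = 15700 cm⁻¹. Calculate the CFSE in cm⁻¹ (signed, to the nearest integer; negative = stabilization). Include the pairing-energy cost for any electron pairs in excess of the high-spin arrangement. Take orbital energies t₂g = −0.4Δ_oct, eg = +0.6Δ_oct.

Cr is in group 6, so Cr²⁺ is d⁴ (6 − 2 = 4).
Since Δ_oct = 23300 cm⁻¹ > P = 15700 cm⁻¹, the complex adopts the low-spin configuration.
Filling d⁴ accordingly: t₂g⁴ eg⁰.
Orbital CFSE = -1.6Δ_oct = -1.6 × 23300 = -37280 cm⁻¹.
Excess pairs vs high-spin: 1 − 0 = 1; pairing cost = +15700 cm⁻¹.
Net CFSE = -37280 + 15700 = -21580 cm⁻¹.

-21580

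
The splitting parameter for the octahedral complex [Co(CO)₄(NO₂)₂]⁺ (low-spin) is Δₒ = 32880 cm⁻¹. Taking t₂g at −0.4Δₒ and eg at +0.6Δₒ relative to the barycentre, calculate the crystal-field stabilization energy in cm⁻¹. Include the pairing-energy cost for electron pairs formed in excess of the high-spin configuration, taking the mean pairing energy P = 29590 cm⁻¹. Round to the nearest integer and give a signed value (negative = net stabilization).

Ligand charges: 4×(+0) from CO and 2×(-1) from NO₂⁻ sum to -2; with overall charge +1, Co is +3.
Group 9 minus oxidation state +3 gives a d⁶ configuration for Co³⁺.
Electron filling gives t₂g⁶ eg⁰.
CFSE(orbital) = 6×(-0.4Δₒ) + 0×(0.6Δₒ) = -2.4Δₒ; with Δₒ = 32880 cm⁻¹ that is -78912 cm⁻¹.
High-spin d⁶ would be t₂g⁴ eg² with 1 pair; low-spin has 3, so 2 excess pairs cost +2P = +59180 cm⁻¹.
Overall CFSE = -78912 + 59180 = -19732 cm⁻¹.

-19732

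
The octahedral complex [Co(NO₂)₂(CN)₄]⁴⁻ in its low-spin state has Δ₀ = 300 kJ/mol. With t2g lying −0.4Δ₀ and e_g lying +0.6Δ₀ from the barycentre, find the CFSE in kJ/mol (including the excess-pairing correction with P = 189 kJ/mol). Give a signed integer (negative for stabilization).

-351

Ligand charges: 2×(-1) from NO₂⁻ and 4×(-1) from CN⁻ sum to -6; with overall charge -4, Co is +2.
Co is in group 9, so Co²⁺ is d⁷ (9 − 2 = 7).
Electron filling gives t2g^6 e_g^1.
Orbital CFSE = 6(-0.4) + 1(0.6) = -1.8Δ₀ = -1.8 × 300 = -540 kJ/mol.
High-spin d⁷ would be t2g^5 e_g^2 with 2 pairs; low-spin has 3, so 1 excess pair costs +1P = +189 kJ/mol.
Overall CFSE = -540 + 189 = -351 kJ/mol.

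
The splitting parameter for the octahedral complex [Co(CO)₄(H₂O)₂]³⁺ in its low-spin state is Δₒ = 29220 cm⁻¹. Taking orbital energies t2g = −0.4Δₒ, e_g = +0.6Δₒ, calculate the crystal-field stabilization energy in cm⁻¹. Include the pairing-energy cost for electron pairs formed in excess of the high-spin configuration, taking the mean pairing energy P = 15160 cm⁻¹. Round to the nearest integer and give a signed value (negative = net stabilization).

-39808

Ligand charges: 4×(+0) from CO and 2×(+0) from H₂O sum to +0; with overall charge +3, Co is +3.
Co sits in group 9; removing 3 electrons leaves Co³⁺ with 9 − 3 = 6 d electrons.
The d⁶ electrons fill as t2g^6 e_g^0.
CFSE(orbital) = 6×(-0.4Δₒ) + 0×(0.6Δₒ) = -2.4Δₒ; with Δₒ = 29220 cm⁻¹ that is -70128 cm⁻¹.
Pairing penalty: 3 pairs vs 1 in the high-spin reference → 2 extra × P = 30320 cm⁻¹.
Combining: -70128 + 30320 = -39808 cm⁻¹.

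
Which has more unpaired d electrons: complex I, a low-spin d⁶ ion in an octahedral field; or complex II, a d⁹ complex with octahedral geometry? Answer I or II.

I: t2g^6 e_g^0 → 0 unpaired.
II: For octahedral d⁹ the high- and low-spin configurations coincide; t₂g⁶ eg³ → 1 unpaired.
So II has more unpaired electrons.

II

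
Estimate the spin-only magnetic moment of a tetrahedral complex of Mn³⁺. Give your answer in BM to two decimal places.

4.90 BM

Mn sits in group 7; removing 3 electrons leaves Mn³⁺ with 7 − 3 = 4 d electrons.
With tetrahedral geometry the complex is necessarily high-spin.
Configuration: e² t₂² → 4 unpaired electrons.
μ(spin-only) = √[4(4+2)] = √24 ≈ 4.90 BM.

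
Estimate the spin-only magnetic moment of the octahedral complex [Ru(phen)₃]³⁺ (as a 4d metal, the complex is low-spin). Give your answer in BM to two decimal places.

phen is neutral, so the +3 overall charge sits on Ru: oxidation state +3.
Group 8 minus oxidation state +3 gives a d⁵ configuration for Ru³⁺.
Configuration: t2g^5 e_g^0 → 1 unpaired electron.
μ(spin-only) = √[1(1+2)] = √3 ≈ 1.73 BM.

1.73 BM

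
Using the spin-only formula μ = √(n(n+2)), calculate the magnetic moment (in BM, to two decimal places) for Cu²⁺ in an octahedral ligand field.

Group 11 minus oxidation state +2 gives a d⁹ configuration for Cu²⁺.
Configuration: t2g^6 e_g^3 → 1 unpaired electron.
μ(spin-only) = √[1(1+2)] = √3 ≈ 1.73 BM.

1.73 BM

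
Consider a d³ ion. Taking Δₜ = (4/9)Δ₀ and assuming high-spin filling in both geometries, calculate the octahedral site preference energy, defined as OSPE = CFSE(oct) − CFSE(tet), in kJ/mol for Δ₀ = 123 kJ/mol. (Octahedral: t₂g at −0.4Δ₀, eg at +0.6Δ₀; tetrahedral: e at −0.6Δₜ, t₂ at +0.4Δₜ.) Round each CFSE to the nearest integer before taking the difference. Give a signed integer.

-104

In an octahedral site d³ (HS) is t₂g³ eg⁰, giving CFSE(oct) = -1.2Δ₀ = -148 kJ/mol.
Tetrahedral e² t₂¹ gives -0.8Δₜ = -0.8 × (4/9) × 123 = -44 kJ/mol.
OSPE = CFSE(oct) − CFSE(tet) = -148 − (-44) = -104 kJ/mol.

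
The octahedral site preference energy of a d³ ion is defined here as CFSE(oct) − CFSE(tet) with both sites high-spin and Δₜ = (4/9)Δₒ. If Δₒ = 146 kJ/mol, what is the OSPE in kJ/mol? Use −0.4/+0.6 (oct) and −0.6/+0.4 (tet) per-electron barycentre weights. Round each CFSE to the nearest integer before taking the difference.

-123

In an octahedral site d³ (HS) is t₂g³ eg⁰, giving CFSE(oct) = -1.2Δₒ = -175 kJ/mol.
Tetrahedral: e² t₂¹, CFSE = 2(−0.6) + 1(+0.4) = -0.8Δₜ = -0.8 × (4/9) × 146 = -52 kJ/mol.
OSPE = CFSE(oct) − CFSE(tet) = -175 − (-52) = -123 kJ/mol.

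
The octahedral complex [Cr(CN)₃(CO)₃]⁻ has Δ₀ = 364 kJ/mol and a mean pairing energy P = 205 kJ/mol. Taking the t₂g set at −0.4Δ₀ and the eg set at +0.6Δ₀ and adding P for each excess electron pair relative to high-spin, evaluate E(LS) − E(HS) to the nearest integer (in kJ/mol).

Ligand charges: 3×(-1) from CN⁻ and 3×(+0) from CO sum to -3; with overall charge -1, Cr is +2.
Group 6 minus oxidation state +2 gives a d⁴ configuration for Cr²⁺.
In the high-spin limit (t₂g³ eg¹) the orbital term is -0.6Δ₀ = -218 kJ/mol, with no excess pairing.
Low-spin: t₂g⁴ eg⁰, orbital CFSE = -1.6Δ₀ = -582 kJ/mol; plus 1 excess pair × P = +205 kJ/mol; total -377 kJ/mol.
Thus E(LS) − E(HS) = -159 kJ/mol.

-159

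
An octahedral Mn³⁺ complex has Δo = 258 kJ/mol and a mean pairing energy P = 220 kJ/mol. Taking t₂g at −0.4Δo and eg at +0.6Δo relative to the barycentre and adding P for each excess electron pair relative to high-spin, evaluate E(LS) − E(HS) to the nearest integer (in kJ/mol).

Mn sits in group 7; removing 3 electrons leaves Mn³⁺ with 7 − 3 = 4 d electrons.
High-spin: t₂g³ eg¹, CFSE = -0.6Δo = -155 kJ/mol.
Low-spin: t₂g⁴ eg⁰, orbital CFSE = -1.6Δo = -413 kJ/mol; plus 1 excess pair × P = +220 kJ/mol; total -193 kJ/mol.
The difference is -193 − (-155) = -38 kJ/mol, so low-spin lies lower.

-38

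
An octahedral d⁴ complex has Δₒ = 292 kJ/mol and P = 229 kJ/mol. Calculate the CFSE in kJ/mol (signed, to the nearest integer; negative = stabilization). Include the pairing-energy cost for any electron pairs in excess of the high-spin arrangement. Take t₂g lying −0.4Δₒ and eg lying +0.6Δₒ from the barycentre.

-238

With Δₒ > P the complex is low-spin.
Filling d⁴ accordingly: t₂g⁴ eg⁰.
Orbital CFSE = -1.6Δₒ = -1.6 × 292 = -467 kJ/mol.
Excess pairs vs high-spin: 1 − 0 = 1; pairing cost = +229 kJ/mol.
Net CFSE = -467 + 229 = -238 kJ/mol.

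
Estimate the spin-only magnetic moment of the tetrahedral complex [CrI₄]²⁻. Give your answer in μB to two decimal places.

4.90 μB

Each I⁻ contributes -1; 4 × (-1) = -4. With overall charge -2, Cr is in the +2 oxidation state.
Cr²⁺: group 6, so d-count = 6 − 2 = 4.
Tetrahedral splitting is small, so the complex is high-spin.
Configuration: e² t₂² → 4 unpaired electrons.
μ(spin-only) = √[4(4+2)] = √24 ≈ 4.90 μB.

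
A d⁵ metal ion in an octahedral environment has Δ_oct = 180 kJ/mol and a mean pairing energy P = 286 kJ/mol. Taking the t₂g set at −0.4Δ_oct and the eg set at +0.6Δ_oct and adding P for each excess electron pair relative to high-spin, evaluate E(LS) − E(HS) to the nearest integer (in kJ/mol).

212

In the high-spin limit (t₂g³ eg²) the orbital term is 0.0Δ_oct = 0 kJ/mol, with no excess pairing.
For low-spin the configuration is t₂g⁵ eg⁰: orbital energy -2.0 × 180 = -360 kJ/mol, and 2 additional pairs relative to high-spin add 572 kJ/mol, giving 212 kJ/mol.
E(LS) − E(HS) = 212 − (0) = 212 kJ/mol.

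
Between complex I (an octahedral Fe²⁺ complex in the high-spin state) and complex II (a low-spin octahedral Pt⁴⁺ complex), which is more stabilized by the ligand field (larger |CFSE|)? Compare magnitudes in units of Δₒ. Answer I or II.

II

I: Fe is in group 8, so Fe²⁺ is d⁶ (8 − 2 = 6); t2g^4 e_g^2, CFSE = -0.4Δₒ.
II: Group 10 minus oxidation state +4 gives a d⁶ configuration for Pt⁴⁺; t₂g⁶ eg⁰, CFSE = -2.4Δₒ.
So II has the larger |CFSE|.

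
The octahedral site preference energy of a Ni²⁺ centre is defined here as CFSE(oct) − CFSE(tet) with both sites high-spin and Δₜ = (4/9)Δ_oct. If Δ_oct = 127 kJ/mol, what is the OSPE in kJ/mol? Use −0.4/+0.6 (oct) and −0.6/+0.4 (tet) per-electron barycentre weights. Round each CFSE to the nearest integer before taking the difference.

Ni is in group 10, so Ni²⁺ is d⁸ (10 − 2 = 8).
In an octahedral site d⁸ (HS) is t₂g⁶ eg², giving CFSE(oct) = -1.2Δ_oct = -152 kJ/mol.
Tetrahedral: e⁴ t₂⁴, CFSE = 4(−0.6) + 4(+0.4) = -0.8Δₜ = -0.8 × (4/9) × 127 = -45 kJ/mol.
Subtracting, OSPE = -152 − (-45) = -107 kJ/mol.

-107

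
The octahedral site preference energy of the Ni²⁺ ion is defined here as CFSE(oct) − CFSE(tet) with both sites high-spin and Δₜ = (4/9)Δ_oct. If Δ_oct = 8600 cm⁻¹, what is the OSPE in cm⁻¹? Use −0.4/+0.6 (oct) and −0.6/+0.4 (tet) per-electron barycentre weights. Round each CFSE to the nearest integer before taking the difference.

Ni is in group 10, so Ni²⁺ is d⁸ (10 − 2 = 8).
In an octahedral site d⁸ (HS) is t₂g⁶ eg², giving CFSE(oct) = -1.2Δ_oct = -10320 cm⁻¹.
Tetrahedral: e⁴ t₂⁴, CFSE = 4(−0.6) + 4(+0.4) = -0.8Δₜ = -0.8 × (4/9) × 8600 = -3058 cm⁻¹.
OSPE = CFSE(oct) − CFSE(tet) = -10320 − (-3058) = -7262 cm⁻¹.

-7262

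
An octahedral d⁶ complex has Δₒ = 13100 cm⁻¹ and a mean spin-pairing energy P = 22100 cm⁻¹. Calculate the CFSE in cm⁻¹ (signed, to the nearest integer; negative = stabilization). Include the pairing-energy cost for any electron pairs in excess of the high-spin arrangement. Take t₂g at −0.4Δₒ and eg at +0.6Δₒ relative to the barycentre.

-5240

With Δₒ < P the complex is high-spin.
That gives t₂g⁴ eg².
Orbital CFSE = -0.4Δₒ = -0.4 × 13100 = -5240 cm⁻¹.
High-spin has no excess pairs, so no pairing correction applies.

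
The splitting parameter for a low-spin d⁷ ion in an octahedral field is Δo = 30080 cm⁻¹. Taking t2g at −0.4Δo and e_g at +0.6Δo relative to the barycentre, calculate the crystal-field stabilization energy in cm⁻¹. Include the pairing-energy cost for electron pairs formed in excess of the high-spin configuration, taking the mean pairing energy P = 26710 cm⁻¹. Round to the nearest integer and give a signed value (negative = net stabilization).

Electron filling gives t2g^6 e_g^1.
The orbital stabilization is -1.8Δo = -1.8 × 30080 = -54144 cm⁻¹.
High-spin d⁷ would be t2g^5 e_g^2 with 2 pairs; low-spin has 3, so 1 excess pair costs +1P = +26710 cm⁻¹.
Combining: -54144 + 26710 = -27434 cm⁻¹.

-27434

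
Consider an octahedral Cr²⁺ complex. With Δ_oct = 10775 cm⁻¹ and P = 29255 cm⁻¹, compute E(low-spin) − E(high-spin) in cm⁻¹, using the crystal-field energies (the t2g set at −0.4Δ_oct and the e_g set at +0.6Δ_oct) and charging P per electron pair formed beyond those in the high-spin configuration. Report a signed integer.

Cr sits in group 6; removing 2 electrons leaves Cr²⁺ with 6 − 2 = 4 d electrons.
High-spin d⁴ fills as t2g^3 e_g^1 with CFSE 3(−0.4) + 1(+0.6) = -0.6Δ_oct = -6465 cm⁻¹.
For low-spin the configuration is t2g^4 e_g^0: orbital energy -1.6 × 10775 = -17240 cm⁻¹, and 1 additional pair relative to high-spin adds 29255 cm⁻¹, giving 12015 cm⁻¹.
Thus E(LS) − E(HS) = 18480 cm⁻¹.

18480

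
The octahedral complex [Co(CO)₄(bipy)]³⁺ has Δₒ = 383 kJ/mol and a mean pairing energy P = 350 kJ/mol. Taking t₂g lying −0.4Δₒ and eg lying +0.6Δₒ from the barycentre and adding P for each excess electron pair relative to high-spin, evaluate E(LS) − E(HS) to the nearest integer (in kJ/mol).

-66

Ligand charges: 4×(+0) from CO and 1×(+0) from bipy sum to +0; with overall charge +3, Co is +3.
Co³⁺: group 9, so d-count = 9 − 3 = 6.
In the high-spin limit (t₂g⁴ eg²) the orbital term is -0.4Δₒ = -153 kJ/mol, with no excess pairing.
Low-spin: t₂g⁶ eg⁰, orbital CFSE = -2.4Δₒ = -919 kJ/mol; plus 2 excess pairs × P = +700 kJ/mol; total -219 kJ/mol.
Thus E(LS) − E(HS) = -66 kJ/mol.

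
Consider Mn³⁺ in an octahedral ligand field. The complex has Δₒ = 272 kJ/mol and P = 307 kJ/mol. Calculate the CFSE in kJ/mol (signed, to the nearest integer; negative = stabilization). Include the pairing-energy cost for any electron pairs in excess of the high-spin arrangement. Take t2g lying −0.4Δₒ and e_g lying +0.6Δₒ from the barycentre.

-163

Mn³⁺: group 7, so d-count = 7 − 3 = 4.
Since Δₒ = 272 kJ/mol < P = 307 kJ/mol, the complex adopts the high-spin configuration.
Configuration: t2g^3 e_g^1.
Orbital CFSE = -0.6Δₒ = -0.6 × 272 = -163 kJ/mol.
High-spin has no excess pairs, so no pairing correction applies.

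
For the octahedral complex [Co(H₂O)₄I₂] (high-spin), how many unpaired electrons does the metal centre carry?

Ligand charges: 4×(+0) from H₂O and 2×(-1) from I⁻ sum to -2; with overall charge +0, Co is +2.
Co is in group 9, so Co²⁺ is d⁷ (9 − 2 = 7).
Configuration: t2g^5 e_g^2, giving 3 unpaired electrons.

3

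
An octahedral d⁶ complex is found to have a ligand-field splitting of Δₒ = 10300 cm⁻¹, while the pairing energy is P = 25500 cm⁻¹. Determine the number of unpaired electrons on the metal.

4

Since Δₒ = 10300 cm⁻¹ < P = 25500 cm⁻¹, the complex adopts the high-spin configuration.
That gives t₂g⁴ eg².
Unpaired electrons: 4.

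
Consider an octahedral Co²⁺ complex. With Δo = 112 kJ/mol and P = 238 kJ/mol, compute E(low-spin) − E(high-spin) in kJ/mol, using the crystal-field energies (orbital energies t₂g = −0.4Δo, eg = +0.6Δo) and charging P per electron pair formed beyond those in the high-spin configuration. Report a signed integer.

126

Co sits in group 9; removing 2 electrons leaves Co²⁺ with 9 − 2 = 7 d electrons.
High-spin d⁷ fills as t₂g⁵ eg² with CFSE 5(−0.4) + 2(+0.6) = -0.8Δo = -90 kJ/mol.
Low-spin t₂g⁶ eg¹ gives -1.8Δo = -202 kJ/mol, but forming 1 extra pair costs 1P = 238 kJ/mol, so E(LS) = -202 + 238 = 36 kJ/mol.
The difference is 36 − (-90) = 126 kJ/mol, so high-spin lies lower.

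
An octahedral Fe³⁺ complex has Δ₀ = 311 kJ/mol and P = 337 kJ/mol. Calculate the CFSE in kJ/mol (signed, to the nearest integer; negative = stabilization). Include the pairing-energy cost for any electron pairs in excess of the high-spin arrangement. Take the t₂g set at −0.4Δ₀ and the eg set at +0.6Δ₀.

Group 8 minus oxidation state +3 gives a d⁵ configuration for Fe³⁺.
Δ₀ < P, so pairing is avoided: the ground state is high-spin.
That gives t₂g³ eg².
Orbital CFSE = 0.0Δ₀ = 0.0 × 311 = 0 kJ/mol.
High-spin has no excess pairs, so no pairing correction applies.

0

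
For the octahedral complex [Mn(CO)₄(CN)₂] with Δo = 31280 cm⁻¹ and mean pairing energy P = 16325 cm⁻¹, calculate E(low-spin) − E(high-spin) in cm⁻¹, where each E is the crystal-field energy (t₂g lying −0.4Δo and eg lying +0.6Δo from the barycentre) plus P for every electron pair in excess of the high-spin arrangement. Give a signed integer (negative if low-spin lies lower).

Ligand charges: 4×(+0) from CO and 2×(-1) from CN⁻ sum to -2; with overall charge +0, Mn is +2.
Mn is in group 7, so Mn²⁺ is d⁵ (7 − 2 = 5).
High-spin d⁵ fills as t₂g³ eg² with CFSE 3(−0.4) + 2(+0.6) = 0.0Δo = 0 cm⁻¹.
For low-spin the configuration is t₂g⁵ eg⁰: orbital energy -2.0 × 31280 = -62560 cm⁻¹, and 2 additional pairs relative to high-spin add 32650 cm⁻¹, giving -29910 cm⁻¹.
The difference is -29910 − (0) = -29910 cm⁻¹, so low-spin lies lower.

-29910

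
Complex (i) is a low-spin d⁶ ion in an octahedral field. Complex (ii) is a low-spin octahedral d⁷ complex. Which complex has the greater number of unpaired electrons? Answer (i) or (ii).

(i): t₂g⁶ eg⁰ → 0 unpaired.
(ii): t₂g⁶ eg¹ → 1 unpaired.
So (ii) has more unpaired electrons.

(ii)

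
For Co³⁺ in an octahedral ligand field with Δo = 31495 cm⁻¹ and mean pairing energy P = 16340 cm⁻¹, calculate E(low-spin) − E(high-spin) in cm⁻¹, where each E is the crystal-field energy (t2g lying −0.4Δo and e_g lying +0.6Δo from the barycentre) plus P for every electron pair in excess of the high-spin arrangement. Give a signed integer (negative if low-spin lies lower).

Co sits in group 9; removing 3 electrons leaves Co³⁺ with 9 − 3 = 6 d electrons.
In the high-spin limit (t2g^4 e_g^2) the orbital term is -0.4Δo = -12598 cm⁻¹, with no excess pairing.
Low-spin: t2g^6 e_g^0, orbital CFSE = -2.4Δo = -75588 cm⁻¹; plus 2 excess pairs × P = +32680 cm⁻¹; total -42908 cm⁻¹.
The difference is -42908 − (-12598) = -30310 cm⁻¹, so low-spin lies lower.

-30310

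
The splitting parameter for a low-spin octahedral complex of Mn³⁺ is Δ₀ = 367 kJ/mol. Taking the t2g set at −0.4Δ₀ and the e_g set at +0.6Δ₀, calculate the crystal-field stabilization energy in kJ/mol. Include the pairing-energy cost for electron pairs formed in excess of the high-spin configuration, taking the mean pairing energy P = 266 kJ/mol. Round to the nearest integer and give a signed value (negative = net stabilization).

Mn³⁺: group 7, so d-count = 7 − 3 = 4.
Configuration: t2g^4 e_g^0.
Orbital CFSE = 4(-0.4) + 0(0.6) = -1.6Δ₀ = -1.6 × 367 = -587 kJ/mol.
High-spin d⁴ would be t2g^3 e_g^1 with 0 pairs; low-spin has 1, so 1 excess pair costs +1P = +266 kJ/mol.
Overall CFSE = -587 + 266 = -321 kJ/mol.

-321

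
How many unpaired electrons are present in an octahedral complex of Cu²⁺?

Cu is in group 11, so Cu²⁺ is d⁹ (11 − 2 = 9).
Configuration: t₂g⁶ eg³, giving 1 unpaired electron.

1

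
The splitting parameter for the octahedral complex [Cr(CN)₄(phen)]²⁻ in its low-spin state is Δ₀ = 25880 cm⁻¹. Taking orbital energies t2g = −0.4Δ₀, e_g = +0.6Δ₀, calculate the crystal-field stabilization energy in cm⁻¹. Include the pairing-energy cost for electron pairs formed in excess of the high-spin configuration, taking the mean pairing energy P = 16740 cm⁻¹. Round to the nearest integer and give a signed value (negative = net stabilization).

Ligand charges: 4×(-1) from CN⁻ and 1×(+0) from phen sum to -4; with overall charge -2, Cr is +2.
Cr sits in group 6; removing 2 electrons leaves Cr²⁺ with 6 − 2 = 4 d electrons.
Configuration: t2g^4 e_g^0.
The orbital stabilization is -1.6Δ₀ = -1.6 × 25880 = -41408 cm⁻¹.
Pairing penalty: 1 pair vs 0 in the high-spin reference → 1 extra × P = 16740 cm⁻¹.
Net CFSE = -41408 + 16740 = -24668 cm⁻¹.

-24668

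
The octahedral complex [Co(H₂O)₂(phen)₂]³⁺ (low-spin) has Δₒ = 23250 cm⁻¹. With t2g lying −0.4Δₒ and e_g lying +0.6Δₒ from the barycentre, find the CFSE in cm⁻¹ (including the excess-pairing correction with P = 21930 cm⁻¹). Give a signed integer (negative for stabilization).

-11940

Ligand charges: 2×(+0) from H₂O and 2×(+0) from phen sum to +0; with overall charge +3, Co is +3.
Co is in group 9, so Co³⁺ is d⁶ (9 − 3 = 6).
Electron filling gives t2g^6 e_g^0.
The orbital stabilization is -2.4Δₒ = -2.4 × 23250 = -55800 cm⁻¹.
High-spin d⁶ would be t2g^4 e_g^2 with 1 pair; low-spin has 3, so 2 excess pairs cost +2P = +43860 cm⁻¹.
Combining: -55800 + 43860 = -11940 cm⁻¹.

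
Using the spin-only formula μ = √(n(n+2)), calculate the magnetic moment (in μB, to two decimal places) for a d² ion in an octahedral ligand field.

For octahedral d² the high- and low-spin configurations coincide.
Configuration: t₂g² eg⁰ → 2 unpaired electrons.
μ(spin-only) = √[2(2+2)] = √8 ≈ 2.83 μB.

2.83 μB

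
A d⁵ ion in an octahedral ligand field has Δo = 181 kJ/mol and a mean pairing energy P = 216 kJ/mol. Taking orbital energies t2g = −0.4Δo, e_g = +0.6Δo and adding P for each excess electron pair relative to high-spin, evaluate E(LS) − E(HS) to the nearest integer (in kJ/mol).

70

High-spin: t2g^3 e_g^2, CFSE = 0.0Δo = 0 kJ/mol.
Low-spin t2g^5 e_g^0 gives -2.0Δo = -362 kJ/mol, but forming 2 extra pairs costs 2P = 432 kJ/mol, so E(LS) = -362 + 432 = 70 kJ/mol.
The difference is 70 − (0) = 70 kJ/mol, so high-spin lies lower.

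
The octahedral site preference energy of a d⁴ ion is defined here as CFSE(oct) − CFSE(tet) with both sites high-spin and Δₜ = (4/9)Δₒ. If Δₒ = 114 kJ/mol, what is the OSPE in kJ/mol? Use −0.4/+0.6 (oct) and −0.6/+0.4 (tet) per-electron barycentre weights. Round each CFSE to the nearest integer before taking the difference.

In an octahedral site d⁴ (HS) is t2g^3 e_g^1, giving CFSE(oct) = -0.6Δₒ = -68 kJ/mol.
Tetrahedral: e^2 t2^2, CFSE = 2(−0.6) + 2(+0.4) = -0.4Δₜ = -0.4 × (4/9) × 114 = -20 kJ/mol.
OSPE = -68 − (-20) = -48 kJ/mol.

-48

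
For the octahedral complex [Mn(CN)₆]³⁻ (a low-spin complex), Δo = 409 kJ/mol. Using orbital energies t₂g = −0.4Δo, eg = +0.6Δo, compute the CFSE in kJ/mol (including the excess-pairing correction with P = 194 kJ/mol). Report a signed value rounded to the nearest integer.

Each CN⁻ contributes -1; 6 × (-1) = -6. With overall charge -3, Mn is in the +3 oxidation state.
Mn is in group 7, so Mn³⁺ is d⁴ (7 − 3 = 4).
Configuration: t₂g⁴ eg⁰.
The orbital stabilization is -1.6Δo = -1.6 × 409 = -654 kJ/mol.
High-spin d⁴ would be t₂g³ eg¹ with 0 pairs; low-spin has 1, so 1 excess pair costs +1P = +194 kJ/mol.
Combining: -654 + 194 = -460 kJ/mol.

-460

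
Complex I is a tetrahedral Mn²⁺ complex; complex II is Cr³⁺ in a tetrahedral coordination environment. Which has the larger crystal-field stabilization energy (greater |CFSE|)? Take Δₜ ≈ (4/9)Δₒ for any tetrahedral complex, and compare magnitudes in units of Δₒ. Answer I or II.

II

I: Mn is in group 7, so Mn²⁺ is d⁵ (7 − 2 = 5); Tetrahedral fields are weak (Δₜ ≈ 4/9 Δₒ), so electrons fill high-spin; e² t₂³, CFSE = 0.0Δₜ ≈ 0.00Δₒ.
II: Cr is in group 6, so Cr³⁺ is d³ (6 − 3 = 3); Tetrahedral fields are weak (Δₜ ≈ 4/9 Δₒ), so electrons fill high-spin; e² t₂¹, CFSE = -0.8Δₜ ≈ -0.36Δₒ.
So II has the larger |CFSE|.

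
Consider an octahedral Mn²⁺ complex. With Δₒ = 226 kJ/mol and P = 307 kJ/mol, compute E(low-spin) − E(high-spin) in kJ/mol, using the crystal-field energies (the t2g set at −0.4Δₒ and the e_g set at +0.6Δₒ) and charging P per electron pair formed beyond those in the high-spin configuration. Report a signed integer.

Mn is in group 7, so Mn²⁺ is d⁵ (7 − 2 = 5).
High-spin: t2g^3 e_g^2, CFSE = 0.0Δₒ = 0 kJ/mol.
Low-spin: t2g^5 e_g^0, orbital CFSE = -2.0Δₒ = -452 kJ/mol; plus 2 excess pairs × P = +614 kJ/mol; total 162 kJ/mol.
Thus E(LS) − E(HS) = 162 kJ/mol.

162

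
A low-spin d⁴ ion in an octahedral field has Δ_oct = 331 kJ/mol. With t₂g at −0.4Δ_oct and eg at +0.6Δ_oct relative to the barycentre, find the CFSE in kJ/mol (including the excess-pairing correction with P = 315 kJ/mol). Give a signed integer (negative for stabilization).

-215

Electron filling gives t₂g⁴ eg⁰.
CFSE(orbital) = 4×(-0.4Δ_oct) + 0×(0.6Δ_oct) = -1.6Δ_oct; with Δ_oct = 331 kJ/mol that is -530 kJ/mol.
Pairing penalty: 1 pair vs 0 in the high-spin reference → 1 extra × P = 315 kJ/mol.
Combining: -530 + 315 = -215 kJ/mol.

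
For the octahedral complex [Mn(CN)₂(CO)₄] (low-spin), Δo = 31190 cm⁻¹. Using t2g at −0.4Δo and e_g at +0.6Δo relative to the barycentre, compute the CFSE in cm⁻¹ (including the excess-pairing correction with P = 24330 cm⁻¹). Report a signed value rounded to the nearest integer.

-13720

Ligand charges: 2×(-1) from CN⁻ and 4×(+0) from CO sum to -2; with overall charge +0, Mn is +2.
Group 7 minus oxidation state +2 gives a d⁵ configuration for Mn²⁺.
Configuration: t2g^5 e_g^0.
CFSE(orbital) = 5×(-0.4Δo) + 0×(0.6Δo) = -2.0Δo; with Δo = 31190 cm⁻¹ that is -62380 cm⁻¹.
Pairing penalty: 2 pairs vs 0 in the high-spin reference → 2 extra × P = 48660 cm⁻¹.
Net CFSE = -62380 + 48660 = -13720 cm⁻¹.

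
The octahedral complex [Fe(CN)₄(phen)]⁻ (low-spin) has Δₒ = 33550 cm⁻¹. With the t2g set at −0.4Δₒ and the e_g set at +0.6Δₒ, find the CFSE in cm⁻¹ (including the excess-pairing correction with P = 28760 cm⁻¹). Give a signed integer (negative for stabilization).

Ligand charges: 4×(-1) from CN⁻ and 1×(+0) from phen sum to -4; with overall charge -1, Fe is +3.
Fe is in group 8, so Fe³⁺ is d⁵ (8 − 3 = 5).
Configuration: t2g^5 e_g^0.
The orbital stabilization is -2.0Δₒ = -2.0 × 33550 = -67100 cm⁻¹.
Relative to high-spin t2g^3 e_g^2 (0 paired), the low-spin configuration has 2 additional pairs, contributing +2 × 28760 = +57520 cm⁻¹.
Net CFSE = -67100 + 57520 = -9580 cm⁻¹.

-9580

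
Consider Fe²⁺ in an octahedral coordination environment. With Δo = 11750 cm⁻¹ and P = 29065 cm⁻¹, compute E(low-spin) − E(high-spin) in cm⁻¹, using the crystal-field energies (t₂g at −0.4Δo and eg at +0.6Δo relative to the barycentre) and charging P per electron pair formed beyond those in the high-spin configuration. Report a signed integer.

Fe²⁺: group 8, so d-count = 8 − 2 = 6.
High-spin: t₂g⁴ eg², CFSE = -0.4Δo = -4700 cm⁻¹.
Low-spin t₂g⁶ eg⁰ gives -2.4Δo = -28200 cm⁻¹, but forming 2 extra pairs costs 2P = 58130 cm⁻¹, so E(LS) = -28200 + 58130 = 29930 cm⁻¹.
The difference is 29930 − (-4700) = 34630 cm⁻¹, so high-spin lies lower.

34630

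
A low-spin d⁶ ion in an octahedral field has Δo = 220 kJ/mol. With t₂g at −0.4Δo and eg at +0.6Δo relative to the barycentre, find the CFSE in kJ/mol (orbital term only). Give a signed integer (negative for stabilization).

The d⁶ electrons fill as t₂g⁶ eg⁰.
CFSE(orbital) = 6×(-0.4Δo) + 0×(0.6Δo) = -2.4Δo; with Δo = 220 kJ/mol that is -528 kJ/mol.

-528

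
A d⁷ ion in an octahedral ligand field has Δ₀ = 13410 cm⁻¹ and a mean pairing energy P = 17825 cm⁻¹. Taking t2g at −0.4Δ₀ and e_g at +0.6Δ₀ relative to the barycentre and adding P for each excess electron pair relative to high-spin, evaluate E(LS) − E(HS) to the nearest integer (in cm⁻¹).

High-spin: t2g^5 e_g^2, CFSE = -0.8Δ₀ = -10728 cm⁻¹.
Low-spin t2g^6 e_g^1 gives -1.8Δ₀ = -24138 cm⁻¹, but forming 1 extra pair costs 1P = 17825 cm⁻¹, so E(LS) = -24138 + 17825 = -6313 cm⁻¹.
The difference is -6313 − (-10728) = 4415 cm⁻¹, so high-spin lies lower.

4415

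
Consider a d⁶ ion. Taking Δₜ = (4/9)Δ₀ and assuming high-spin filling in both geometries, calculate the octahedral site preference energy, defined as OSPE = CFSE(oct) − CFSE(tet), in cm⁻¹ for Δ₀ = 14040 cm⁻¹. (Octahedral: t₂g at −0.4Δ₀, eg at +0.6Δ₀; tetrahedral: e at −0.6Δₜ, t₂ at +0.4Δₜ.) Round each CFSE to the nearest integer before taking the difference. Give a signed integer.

-1872

In an octahedral site d⁶ (HS) is t2g^4 e_g^2, giving CFSE(oct) = -0.4Δ₀ = -5616 cm⁻¹.
Tetrahedral e^3 t2^3 gives -0.6Δₜ = -0.6 × (4/9) × 14040 = -3744 cm⁻¹.
OSPE = -5616 − (-3744) = -1872 cm⁻¹.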